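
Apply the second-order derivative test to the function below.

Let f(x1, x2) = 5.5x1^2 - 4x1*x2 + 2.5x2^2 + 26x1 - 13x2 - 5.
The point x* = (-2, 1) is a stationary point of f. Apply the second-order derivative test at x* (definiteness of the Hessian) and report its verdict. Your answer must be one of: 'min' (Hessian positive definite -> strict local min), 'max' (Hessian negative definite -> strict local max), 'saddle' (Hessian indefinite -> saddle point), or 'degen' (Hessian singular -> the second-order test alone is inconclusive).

Compute the Hessian H = grad^2 f:
  H = [[11, -4], [-4, 5]]
Verify stationarity: grad f(x*) = H x* + g = (0, 0).
Eigenvalues of H: 3, 13.
Both eigenvalues > 0, so H is positive definite -> x* is a strict local min.

min


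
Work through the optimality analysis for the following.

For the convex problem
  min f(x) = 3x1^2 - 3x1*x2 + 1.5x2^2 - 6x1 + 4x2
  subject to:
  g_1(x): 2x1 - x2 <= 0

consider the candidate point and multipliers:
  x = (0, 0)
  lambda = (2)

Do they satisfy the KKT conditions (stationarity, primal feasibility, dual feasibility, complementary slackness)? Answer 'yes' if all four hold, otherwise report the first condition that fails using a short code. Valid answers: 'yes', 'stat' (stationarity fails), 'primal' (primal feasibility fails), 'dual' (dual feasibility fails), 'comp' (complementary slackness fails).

Gradient of f: grad f(x) = Q x + c = (-6, 4)
Constraint values g_i(x) = a_i^T x - b_i:
  g_1((0, 0)) = 0
Stationarity residual: grad f(x) + sum_i lambda_i a_i = (-2, 2)
  -> stationarity FAILS
Primal feasibility (all g_i <= 0): OK
Dual feasibility (all lambda_i >= 0): OK
Complementary slackness (lambda_i * g_i(x) = 0 for all i): OK

Verdict: the first failing condition is stationarity -> stat.

stat


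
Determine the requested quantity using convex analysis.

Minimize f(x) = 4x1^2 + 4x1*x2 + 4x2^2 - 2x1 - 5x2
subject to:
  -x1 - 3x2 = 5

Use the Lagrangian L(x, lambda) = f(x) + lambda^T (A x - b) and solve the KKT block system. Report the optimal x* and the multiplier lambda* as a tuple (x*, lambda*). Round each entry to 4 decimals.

Form the Lagrangian:
  L(x, lambda) = (1/2) x^T Q x + c^T x + lambda^T (A x - b)
Stationarity (grad_x L = 0): Q x + c + A^T lambda = 0.
Primal feasibility: A x = b.

This gives the KKT block system:
  [ Q   A^T ] [ x     ]   [-c ]
  [ A    0  ] [ lambda ] = [ b ]

Solving the linear system:
  x*      = (0.4107, -1.8036)
  lambda* = (-5.9286)
  f(x*)   = 18.9196

x* = (0.4107, -1.8036), lambda* = (-5.9286)


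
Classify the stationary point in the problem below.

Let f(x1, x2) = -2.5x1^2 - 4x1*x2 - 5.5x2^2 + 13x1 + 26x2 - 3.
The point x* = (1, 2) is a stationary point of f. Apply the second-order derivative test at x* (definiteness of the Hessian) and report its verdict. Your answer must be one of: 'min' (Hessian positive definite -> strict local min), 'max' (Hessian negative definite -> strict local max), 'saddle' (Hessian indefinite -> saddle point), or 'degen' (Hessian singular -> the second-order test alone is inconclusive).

Compute the Hessian H = grad^2 f:
  H = [[-5, -4], [-4, -11]]
Verify stationarity: grad f(x*) = H x* + g = (0, 0).
Eigenvalues of H: -13, -3.
Both eigenvalues < 0, so H is negative definite -> x* is a strict local max.

max


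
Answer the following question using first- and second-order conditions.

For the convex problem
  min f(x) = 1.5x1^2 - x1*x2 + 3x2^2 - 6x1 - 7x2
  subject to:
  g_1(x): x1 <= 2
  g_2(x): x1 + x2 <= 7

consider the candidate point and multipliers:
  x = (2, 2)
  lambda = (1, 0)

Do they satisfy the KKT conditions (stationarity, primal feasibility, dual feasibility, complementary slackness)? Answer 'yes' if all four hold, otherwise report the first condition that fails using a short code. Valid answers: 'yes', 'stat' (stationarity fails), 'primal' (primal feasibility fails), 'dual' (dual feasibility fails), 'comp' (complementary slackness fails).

Gradient of f: grad f(x) = Q x + c = (-2, 3)
Constraint values g_i(x) = a_i^T x - b_i:
  g_1((2, 2)) = 0
  g_2((2, 2)) = -3
Stationarity residual: grad f(x) + sum_i lambda_i a_i = (-1, 3)
  -> stationarity FAILS
Primal feasibility (all g_i <= 0): OK
Dual feasibility (all lambda_i >= 0): OK
Complementary slackness (lambda_i * g_i(x) = 0 for all i): OK

Verdict: the first failing condition is stationarity -> stat.

stat


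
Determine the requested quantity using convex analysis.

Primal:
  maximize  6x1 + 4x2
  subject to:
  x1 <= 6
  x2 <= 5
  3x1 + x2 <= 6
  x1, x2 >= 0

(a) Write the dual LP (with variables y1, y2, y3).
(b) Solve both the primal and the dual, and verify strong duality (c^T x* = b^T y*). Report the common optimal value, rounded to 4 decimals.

The standard primal-dual pair for 'max c^T x s.t. A x <= b, x >= 0' is:
  Dual:  min b^T y  s.t.  A^T y >= c,  y >= 0.

So the dual LP is:
  minimize  6y1 + 5y2 + 6y3
  subject to:
    y1 + 3y3 >= 6
    y2 + y3 >= 4
    y1, y2, y3 >= 0

Solving the primal: x* = (0.3333, 5).
  primal value c^T x* = 22.
Solving the dual: y* = (0, 2, 2).
  dual value b^T y* = 22.
Strong duality: c^T x* = b^T y*. Confirmed.

22


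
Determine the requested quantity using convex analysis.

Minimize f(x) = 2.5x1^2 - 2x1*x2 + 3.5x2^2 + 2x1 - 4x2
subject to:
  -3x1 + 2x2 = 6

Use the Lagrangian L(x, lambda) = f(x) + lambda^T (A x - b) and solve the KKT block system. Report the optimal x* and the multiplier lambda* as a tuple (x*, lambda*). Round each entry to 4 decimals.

Form the Lagrangian:
  L(x, lambda) = (1/2) x^T Q x + c^T x + lambda^T (A x - b)
Stationarity (grad_x L = 0): Q x + c + A^T lambda = 0.
Primal feasibility: A x = b.

This gives the KKT block system:
  [ Q   A^T ] [ x     ]   [-c ]
  [ A    0  ] [ lambda ] = [ b ]

Solving the linear system:
  x*      = (-1.4576, 0.8136)
  lambda* = (-2.3051)
  f(x*)   = 3.8305

x* = (-1.4576, 0.8136), lambda* = (-2.3051)


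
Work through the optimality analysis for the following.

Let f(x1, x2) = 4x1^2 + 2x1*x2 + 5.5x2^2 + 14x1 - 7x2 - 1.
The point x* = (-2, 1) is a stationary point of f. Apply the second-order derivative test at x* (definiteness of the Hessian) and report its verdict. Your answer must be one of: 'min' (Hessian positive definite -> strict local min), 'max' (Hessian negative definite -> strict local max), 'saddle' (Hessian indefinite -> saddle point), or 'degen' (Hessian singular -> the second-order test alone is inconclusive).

Compute the Hessian H = grad^2 f:
  H = [[8, 2], [2, 11]]
Verify stationarity: grad f(x*) = H x* + g = (0, 0).
Eigenvalues of H: 7, 12.
Both eigenvalues > 0, so H is positive definite -> x* is a strict local min.

min


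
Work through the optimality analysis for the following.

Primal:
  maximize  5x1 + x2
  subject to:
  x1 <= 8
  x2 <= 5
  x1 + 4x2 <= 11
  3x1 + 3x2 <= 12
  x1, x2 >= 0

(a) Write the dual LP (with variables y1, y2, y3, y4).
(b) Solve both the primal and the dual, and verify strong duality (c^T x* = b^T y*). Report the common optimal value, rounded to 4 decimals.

The standard primal-dual pair for 'max c^T x s.t. A x <= b, x >= 0' is:
  Dual:  min b^T y  s.t.  A^T y >= c,  y >= 0.

So the dual LP is:
  minimize  8y1 + 5y2 + 11y3 + 12y4
  subject to:
    y1 + y3 + 3y4 >= 5
    y2 + 4y3 + 3y4 >= 1
    y1, y2, y3, y4 >= 0

Solving the primal: x* = (4, 0).
  primal value c^T x* = 20.
Solving the dual: y* = (0, 0, 0, 1.6667).
  dual value b^T y* = 20.
Strong duality: c^T x* = b^T y*. Confirmed.

20


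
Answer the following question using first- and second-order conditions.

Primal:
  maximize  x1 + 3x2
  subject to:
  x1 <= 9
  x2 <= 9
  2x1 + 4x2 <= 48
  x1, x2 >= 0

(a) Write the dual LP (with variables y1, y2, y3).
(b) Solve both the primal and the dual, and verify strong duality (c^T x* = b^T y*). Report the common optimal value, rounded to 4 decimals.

The standard primal-dual pair for 'max c^T x s.t. A x <= b, x >= 0' is:
  Dual:  min b^T y  s.t.  A^T y >= c,  y >= 0.

So the dual LP is:
  minimize  9y1 + 9y2 + 48y3
  subject to:
    y1 + 2y3 >= 1
    y2 + 4y3 >= 3
    y1, y2, y3 >= 0

Solving the primal: x* = (6, 9).
  primal value c^T x* = 33.
Solving the dual: y* = (0, 1, 0.5).
  dual value b^T y* = 33.
Strong duality: c^T x* = b^T y*. Confirmed.

33


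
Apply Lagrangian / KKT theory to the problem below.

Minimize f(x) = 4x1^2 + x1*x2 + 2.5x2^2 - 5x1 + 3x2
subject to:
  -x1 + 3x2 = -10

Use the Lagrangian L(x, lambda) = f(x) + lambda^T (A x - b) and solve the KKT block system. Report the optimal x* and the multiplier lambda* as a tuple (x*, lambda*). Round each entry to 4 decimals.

Form the Lagrangian:
  L(x, lambda) = (1/2) x^T Q x + c^T x + lambda^T (A x - b)
Stationarity (grad_x L = 0): Q x + c + A^T lambda = 0.
Primal feasibility: A x = b.

This gives the KKT block system:
  [ Q   A^T ] [ x     ]   [-c ]
  [ A    0  ] [ lambda ] = [ b ]

Solving the linear system:
  x*      = (1.3976, -2.8675)
  lambda* = (3.3133)
  f(x*)   = 8.7711

x* = (1.3976, -2.8675), lambda* = (3.3133)


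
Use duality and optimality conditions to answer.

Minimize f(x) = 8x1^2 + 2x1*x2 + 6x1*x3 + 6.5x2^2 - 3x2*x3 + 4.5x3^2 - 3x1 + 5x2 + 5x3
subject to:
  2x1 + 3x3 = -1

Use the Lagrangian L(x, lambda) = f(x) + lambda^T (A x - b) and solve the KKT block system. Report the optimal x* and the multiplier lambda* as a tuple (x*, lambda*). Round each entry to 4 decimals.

Form the Lagrangian:
  L(x, lambda) = (1/2) x^T Q x + c^T x + lambda^T (A x - b)
Stationarity (grad_x L = 0): Q x + c + A^T lambda = 0.
Primal feasibility: A x = b.

This gives the KKT block system:
  [ Q   A^T ] [ x     ]   [-c ]
  [ A    0  ] [ lambda ] = [ b ]

Solving the linear system:
  x*      = (0.7595, -0.6952, -0.8397)
  lambda* = (-1.3619)
  f(x*)   = -5.6575

x* = (0.7595, -0.6952, -0.8397), lambda* = (-1.3619)


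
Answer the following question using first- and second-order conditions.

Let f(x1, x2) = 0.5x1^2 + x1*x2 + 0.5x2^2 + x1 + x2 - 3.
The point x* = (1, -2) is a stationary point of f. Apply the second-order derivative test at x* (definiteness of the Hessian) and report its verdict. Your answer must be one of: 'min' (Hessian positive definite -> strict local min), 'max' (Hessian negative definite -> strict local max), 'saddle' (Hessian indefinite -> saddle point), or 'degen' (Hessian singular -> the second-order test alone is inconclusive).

Compute the Hessian H = grad^2 f:
  H = [[1, 1], [1, 1]]
Verify stationarity: grad f(x*) = H x* + g = (0, 0).
Eigenvalues of H: 0, 2.
H has a zero eigenvalue (singular; positive semidefinite but not definite), so H is neither positive definite, negative definite, nor indefinite. The second-order test alone is inconclusive -> degen.
(Indeed, f is constant along the null direction of H through x*, so x* is not a strict local extremum.)

degen


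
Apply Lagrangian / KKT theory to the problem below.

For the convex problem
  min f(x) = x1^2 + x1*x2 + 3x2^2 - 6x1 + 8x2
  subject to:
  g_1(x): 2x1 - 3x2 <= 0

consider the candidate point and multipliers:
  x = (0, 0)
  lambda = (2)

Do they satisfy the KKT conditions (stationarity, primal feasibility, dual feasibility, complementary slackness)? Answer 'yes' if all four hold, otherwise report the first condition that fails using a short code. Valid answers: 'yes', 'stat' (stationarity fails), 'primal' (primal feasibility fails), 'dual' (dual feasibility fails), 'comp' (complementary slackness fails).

Gradient of f: grad f(x) = Q x + c = (-6, 8)
Constraint values g_i(x) = a_i^T x - b_i:
  g_1((0, 0)) = 0
Stationarity residual: grad f(x) + sum_i lambda_i a_i = (-2, 2)
  -> stationarity FAILS
Primal feasibility (all g_i <= 0): OK
Dual feasibility (all lambda_i >= 0): OK
Complementary slackness (lambda_i * g_i(x) = 0 for all i): OK

Verdict: the first failing condition is stationarity -> stat.

stat


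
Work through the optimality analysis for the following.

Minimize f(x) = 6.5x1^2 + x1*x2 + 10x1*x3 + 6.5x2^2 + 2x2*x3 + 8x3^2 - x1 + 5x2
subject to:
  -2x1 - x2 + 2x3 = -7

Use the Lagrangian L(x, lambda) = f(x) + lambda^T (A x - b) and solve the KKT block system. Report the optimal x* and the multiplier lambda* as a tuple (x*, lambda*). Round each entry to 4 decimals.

Form the Lagrangian:
  L(x, lambda) = (1/2) x^T Q x + c^T x + lambda^T (A x - b)
Stationarity (grad_x L = 0): Q x + c + A^T lambda = 0.
Primal feasibility: A x = b.

This gives the KKT block system:
  [ Q   A^T ] [ x     ]   [-c ]
  [ A    0  ] [ lambda ] = [ b ]

Solving the linear system:
  x*      = (1.8785, -0.003, -1.623)
  lambda* = (3.5941)
  f(x*)   = 11.6326

x* = (1.8785, -0.003, -1.623), lambda* = (3.5941)


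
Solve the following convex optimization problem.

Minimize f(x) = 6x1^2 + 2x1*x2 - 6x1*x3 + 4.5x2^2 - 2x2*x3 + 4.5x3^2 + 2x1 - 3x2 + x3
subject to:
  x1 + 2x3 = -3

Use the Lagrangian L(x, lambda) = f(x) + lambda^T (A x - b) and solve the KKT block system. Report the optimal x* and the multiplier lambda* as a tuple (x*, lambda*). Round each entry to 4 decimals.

Form the Lagrangian:
  L(x, lambda) = (1/2) x^T Q x + c^T x + lambda^T (A x - b)
Stationarity (grad_x L = 0): Q x + c + A^T lambda = 0.
Primal feasibility: A x = b.

This gives the KKT block system:
  [ Q   A^T ] [ x     ]   [-c ]
  [ A    0  ] [ lambda ] = [ b ]

Solving the linear system:
  x*      = (-0.8961, 0.2987, -1.0519)
  lambda* = (1.8442)
  f(x*)   = 0.8961

x* = (-0.8961, 0.2987, -1.0519), lambda* = (1.8442)


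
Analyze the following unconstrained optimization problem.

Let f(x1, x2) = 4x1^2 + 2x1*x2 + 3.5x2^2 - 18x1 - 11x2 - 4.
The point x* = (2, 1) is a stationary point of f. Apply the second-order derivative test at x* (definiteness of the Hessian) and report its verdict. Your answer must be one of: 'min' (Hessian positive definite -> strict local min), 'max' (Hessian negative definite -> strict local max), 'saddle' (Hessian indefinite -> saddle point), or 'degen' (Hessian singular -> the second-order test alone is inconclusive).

Compute the Hessian H = grad^2 f:
  H = [[8, 2], [2, 7]]
Verify stationarity: grad f(x*) = H x* + g = (0, 0).
Eigenvalues of H: 5.4384, 9.5616.
Both eigenvalues > 0, so H is positive definite -> x* is a strict local min.

min


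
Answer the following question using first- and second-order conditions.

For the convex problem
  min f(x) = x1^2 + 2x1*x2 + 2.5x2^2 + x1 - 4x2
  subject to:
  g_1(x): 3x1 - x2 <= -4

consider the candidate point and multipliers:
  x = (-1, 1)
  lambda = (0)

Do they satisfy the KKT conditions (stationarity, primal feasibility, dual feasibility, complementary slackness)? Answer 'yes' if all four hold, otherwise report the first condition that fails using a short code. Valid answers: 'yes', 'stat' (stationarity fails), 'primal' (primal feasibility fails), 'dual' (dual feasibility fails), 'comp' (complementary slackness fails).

Gradient of f: grad f(x) = Q x + c = (1, -1)
Constraint values g_i(x) = a_i^T x - b_i:
  g_1((-1, 1)) = 0
Stationarity residual: grad f(x) + sum_i lambda_i a_i = (1, -1)
  -> stationarity FAILS
Primal feasibility (all g_i <= 0): OK
Dual feasibility (all lambda_i >= 0): OK
Complementary slackness (lambda_i * g_i(x) = 0 for all i): OK

Verdict: the first failing condition is stationarity -> stat.

stat


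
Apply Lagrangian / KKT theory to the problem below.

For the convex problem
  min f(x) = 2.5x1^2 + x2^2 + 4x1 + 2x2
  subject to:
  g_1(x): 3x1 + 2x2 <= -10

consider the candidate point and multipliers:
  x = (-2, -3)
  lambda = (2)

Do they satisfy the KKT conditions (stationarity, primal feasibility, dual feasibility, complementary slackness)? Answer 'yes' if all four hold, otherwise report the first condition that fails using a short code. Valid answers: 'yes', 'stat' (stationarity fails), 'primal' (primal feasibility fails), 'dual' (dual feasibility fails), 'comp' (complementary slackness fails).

Gradient of f: grad f(x) = Q x + c = (-6, -4)
Constraint values g_i(x) = a_i^T x - b_i:
  g_1((-2, -3)) = -2
Stationarity residual: grad f(x) + sum_i lambda_i a_i = (0, 0)
  -> stationarity OK
Primal feasibility (all g_i <= 0): OK
Dual feasibility (all lambda_i >= 0): OK
Complementary slackness (lambda_i * g_i(x) = 0 for all i): FAILS

Verdict: the first failing condition is complementary_slackness -> comp.

comp


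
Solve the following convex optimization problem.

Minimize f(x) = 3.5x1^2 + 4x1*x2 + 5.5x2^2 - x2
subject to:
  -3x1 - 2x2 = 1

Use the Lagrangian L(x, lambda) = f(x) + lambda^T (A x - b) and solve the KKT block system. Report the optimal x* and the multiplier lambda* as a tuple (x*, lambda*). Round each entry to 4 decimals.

Form the Lagrangian:
  L(x, lambda) = (1/2) x^T Q x + c^T x + lambda^T (A x - b)
Stationarity (grad_x L = 0): Q x + c + A^T lambda = 0.
Primal feasibility: A x = b.

This gives the KKT block system:
  [ Q   A^T ] [ x     ]   [-c ]
  [ A    0  ] [ lambda ] = [ b ]

Solving the linear system:
  x*      = (-0.3924, 0.0886)
  lambda* = (-0.7975)
  f(x*)   = 0.3544

x* = (-0.3924, 0.0886), lambda* = (-0.7975)


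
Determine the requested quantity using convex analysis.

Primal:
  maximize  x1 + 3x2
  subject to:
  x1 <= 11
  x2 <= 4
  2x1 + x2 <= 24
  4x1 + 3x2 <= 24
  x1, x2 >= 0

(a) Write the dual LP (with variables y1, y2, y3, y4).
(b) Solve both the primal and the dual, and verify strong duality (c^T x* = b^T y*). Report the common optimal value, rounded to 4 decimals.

The standard primal-dual pair for 'max c^T x s.t. A x <= b, x >= 0' is:
  Dual:  min b^T y  s.t.  A^T y >= c,  y >= 0.

So the dual LP is:
  minimize  11y1 + 4y2 + 24y3 + 24y4
  subject to:
    y1 + 2y3 + 4y4 >= 1
    y2 + y3 + 3y4 >= 3
    y1, y2, y3, y4 >= 0

Solving the primal: x* = (3, 4).
  primal value c^T x* = 15.
Solving the dual: y* = (0, 2.25, 0, 0.25).
  dual value b^T y* = 15.
Strong duality: c^T x* = b^T y*. Confirmed.

15


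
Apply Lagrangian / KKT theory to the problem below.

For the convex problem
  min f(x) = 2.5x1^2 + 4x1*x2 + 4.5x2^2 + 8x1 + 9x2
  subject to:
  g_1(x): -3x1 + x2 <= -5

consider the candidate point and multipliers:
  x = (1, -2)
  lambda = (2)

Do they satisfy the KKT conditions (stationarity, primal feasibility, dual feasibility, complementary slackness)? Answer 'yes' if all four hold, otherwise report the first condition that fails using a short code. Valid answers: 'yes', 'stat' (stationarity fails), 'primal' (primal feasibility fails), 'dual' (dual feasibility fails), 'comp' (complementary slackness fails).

Gradient of f: grad f(x) = Q x + c = (5, -5)
Constraint values g_i(x) = a_i^T x - b_i:
  g_1((1, -2)) = 0
Stationarity residual: grad f(x) + sum_i lambda_i a_i = (-1, -3)
  -> stationarity FAILS
Primal feasibility (all g_i <= 0): OK
Dual feasibility (all lambda_i >= 0): OK
Complementary slackness (lambda_i * g_i(x) = 0 for all i): OK

Verdict: the first failing condition is stationarity -> stat.

stat


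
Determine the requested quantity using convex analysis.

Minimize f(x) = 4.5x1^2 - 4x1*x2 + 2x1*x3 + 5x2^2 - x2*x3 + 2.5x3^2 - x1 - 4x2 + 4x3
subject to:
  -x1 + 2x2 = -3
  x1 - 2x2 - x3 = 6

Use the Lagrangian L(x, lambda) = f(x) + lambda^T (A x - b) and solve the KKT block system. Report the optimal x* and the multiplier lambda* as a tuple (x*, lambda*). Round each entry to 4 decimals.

Form the Lagrangian:
  L(x, lambda) = (1/2) x^T Q x + c^T x + lambda^T (A x - b)
Stationarity (grad_x L = 0): Q x + c + A^T lambda = 0.
Primal feasibility: A x = b.

This gives the KKT block system:
  [ Q   A^T ] [ x     ]   [-c ]
  [ A    0  ] [ lambda ] = [ b ]

Solving the linear system:
  x*      = (1.2, -0.9, -3)
  lambda* = (-0.3, -7.7)
  f(x*)   = 17.85

x* = (1.2, -0.9, -3), lambda* = (-0.3, -7.7)


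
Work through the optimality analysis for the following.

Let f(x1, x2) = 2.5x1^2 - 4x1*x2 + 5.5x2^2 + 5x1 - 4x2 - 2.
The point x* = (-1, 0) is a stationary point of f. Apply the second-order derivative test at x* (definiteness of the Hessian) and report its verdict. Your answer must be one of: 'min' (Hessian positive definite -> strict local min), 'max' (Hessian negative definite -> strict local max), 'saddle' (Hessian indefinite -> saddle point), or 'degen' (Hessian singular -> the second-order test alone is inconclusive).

Compute the Hessian H = grad^2 f:
  H = [[5, -4], [-4, 11]]
Verify stationarity: grad f(x*) = H x* + g = (0, 0).
Eigenvalues of H: 3, 13.
Both eigenvalues > 0, so H is positive definite -> x* is a strict local min.

min


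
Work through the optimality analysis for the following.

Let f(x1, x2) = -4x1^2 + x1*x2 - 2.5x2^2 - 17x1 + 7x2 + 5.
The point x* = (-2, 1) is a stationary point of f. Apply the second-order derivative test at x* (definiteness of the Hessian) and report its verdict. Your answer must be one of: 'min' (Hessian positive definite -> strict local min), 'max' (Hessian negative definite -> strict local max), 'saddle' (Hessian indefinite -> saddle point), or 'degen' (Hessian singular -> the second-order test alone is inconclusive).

Compute the Hessian H = grad^2 f:
  H = [[-8, 1], [1, -5]]
Verify stationarity: grad f(x*) = H x* + g = (0, 0).
Eigenvalues of H: -8.3028, -4.6972.
Both eigenvalues < 0, so H is negative definite -> x* is a strict local max.

max


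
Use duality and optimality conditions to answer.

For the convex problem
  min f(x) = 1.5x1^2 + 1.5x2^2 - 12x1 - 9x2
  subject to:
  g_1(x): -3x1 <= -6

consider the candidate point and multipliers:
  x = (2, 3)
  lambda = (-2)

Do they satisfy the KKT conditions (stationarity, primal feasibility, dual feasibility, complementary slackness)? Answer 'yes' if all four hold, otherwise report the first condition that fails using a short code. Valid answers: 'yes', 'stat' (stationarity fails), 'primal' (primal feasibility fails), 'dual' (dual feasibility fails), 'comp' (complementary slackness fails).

Gradient of f: grad f(x) = Q x + c = (-6, 0)
Constraint values g_i(x) = a_i^T x - b_i:
  g_1((2, 3)) = 0
Stationarity residual: grad f(x) + sum_i lambda_i a_i = (0, 0)
  -> stationarity OK
Primal feasibility (all g_i <= 0): OK
Dual feasibility (all lambda_i >= 0): FAILS
Complementary slackness (lambda_i * g_i(x) = 0 for all i): OK

Verdict: the first failing condition is dual_feasibility -> dual.

dual


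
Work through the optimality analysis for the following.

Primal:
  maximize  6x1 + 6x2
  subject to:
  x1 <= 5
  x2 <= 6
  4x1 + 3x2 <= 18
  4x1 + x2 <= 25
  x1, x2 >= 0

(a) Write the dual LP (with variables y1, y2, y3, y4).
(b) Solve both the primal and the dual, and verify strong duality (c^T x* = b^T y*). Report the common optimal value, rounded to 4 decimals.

The standard primal-dual pair for 'max c^T x s.t. A x <= b, x >= 0' is:
  Dual:  min b^T y  s.t.  A^T y >= c,  y >= 0.

So the dual LP is:
  minimize  5y1 + 6y2 + 18y3 + 25y4
  subject to:
    y1 + 4y3 + 4y4 >= 6
    y2 + 3y3 + y4 >= 6
    y1, y2, y3, y4 >= 0

Solving the primal: x* = (0, 6).
  primal value c^T x* = 36.
Solving the dual: y* = (0, 1.5, 1.5, 0).
  dual value b^T y* = 36.
Strong duality: c^T x* = b^T y*. Confirmed.

36


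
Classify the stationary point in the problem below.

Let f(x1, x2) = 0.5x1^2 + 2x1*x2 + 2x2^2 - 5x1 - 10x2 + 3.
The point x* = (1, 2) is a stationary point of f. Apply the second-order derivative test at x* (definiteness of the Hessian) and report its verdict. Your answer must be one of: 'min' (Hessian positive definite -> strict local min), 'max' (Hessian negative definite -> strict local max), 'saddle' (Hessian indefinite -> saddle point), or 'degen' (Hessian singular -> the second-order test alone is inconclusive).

Compute the Hessian H = grad^2 f:
  H = [[1, 2], [2, 4]]
Verify stationarity: grad f(x*) = H x* + g = (0, 0).
Eigenvalues of H: 0, 5.
H has a zero eigenvalue (singular; positive semidefinite but not definite), so H is neither positive definite, negative definite, nor indefinite. The second-order test alone is inconclusive -> degen.
(Indeed, f is constant along the null direction of H through x*, so x* is not a strict local extremum.)

degen


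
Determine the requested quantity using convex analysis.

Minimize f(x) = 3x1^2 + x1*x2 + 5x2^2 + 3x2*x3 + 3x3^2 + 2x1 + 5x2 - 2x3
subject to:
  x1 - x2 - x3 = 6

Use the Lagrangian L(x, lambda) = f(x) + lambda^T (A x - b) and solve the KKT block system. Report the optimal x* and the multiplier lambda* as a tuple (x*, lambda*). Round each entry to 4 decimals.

Form the Lagrangian:
  L(x, lambda) = (1/2) x^T Q x + c^T x + lambda^T (A x - b)
Stationarity (grad_x L = 0): Q x + c + A^T lambda = 0.
Primal feasibility: A x = b.

This gives the KKT block system:
  [ Q   A^T ] [ x     ]   [-c ]
  [ A    0  ] [ lambda ] = [ b ]

Solving the linear system:
  x*      = (2.6724, -1.9655, -1.3621)
  lambda* = (-16.069)
  f(x*)   = 47.3276

x* = (2.6724, -1.9655, -1.3621), lambda* = (-16.069)


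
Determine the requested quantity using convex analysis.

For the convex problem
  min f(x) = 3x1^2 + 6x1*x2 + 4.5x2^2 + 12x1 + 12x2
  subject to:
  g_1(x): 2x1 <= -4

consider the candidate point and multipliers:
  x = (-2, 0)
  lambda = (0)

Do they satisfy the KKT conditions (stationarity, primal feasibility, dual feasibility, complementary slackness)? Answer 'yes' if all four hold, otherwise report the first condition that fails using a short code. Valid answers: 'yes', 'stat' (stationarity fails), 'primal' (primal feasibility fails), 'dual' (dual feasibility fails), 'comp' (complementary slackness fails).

Gradient of f: grad f(x) = Q x + c = (0, 0)
Constraint values g_i(x) = a_i^T x - b_i:
  g_1((-2, 0)) = 0
Stationarity residual: grad f(x) + sum_i lambda_i a_i = (0, 0)
  -> stationarity OK
Primal feasibility (all g_i <= 0): OK
Dual feasibility (all lambda_i >= 0): OK
Complementary slackness (lambda_i * g_i(x) = 0 for all i): OK

Verdict: yes, KKT holds.

yes


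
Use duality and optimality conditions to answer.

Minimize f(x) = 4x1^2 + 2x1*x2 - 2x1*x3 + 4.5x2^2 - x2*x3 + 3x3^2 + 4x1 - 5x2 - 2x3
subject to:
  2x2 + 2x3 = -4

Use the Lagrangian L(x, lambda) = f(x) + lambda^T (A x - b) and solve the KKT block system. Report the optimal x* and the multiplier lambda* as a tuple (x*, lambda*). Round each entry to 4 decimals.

Form the Lagrangian:
  L(x, lambda) = (1/2) x^T Q x + c^T x + lambda^T (A x - b)
Stationarity (grad_x L = 0): Q x + c + A^T lambda = 0.
Primal feasibility: A x = b.

This gives the KKT block system:
  [ Q   A^T ] [ x     ]   [-c ]
  [ A    0  ] [ lambda ] = [ b ]

Solving the linear system:
  x*      = (-0.7667, -0.4667, -1.5333)
  lambda* = (4.6)
  f(x*)   = 10.3667

x* = (-0.7667, -0.4667, -1.5333), lambda* = (4.6)


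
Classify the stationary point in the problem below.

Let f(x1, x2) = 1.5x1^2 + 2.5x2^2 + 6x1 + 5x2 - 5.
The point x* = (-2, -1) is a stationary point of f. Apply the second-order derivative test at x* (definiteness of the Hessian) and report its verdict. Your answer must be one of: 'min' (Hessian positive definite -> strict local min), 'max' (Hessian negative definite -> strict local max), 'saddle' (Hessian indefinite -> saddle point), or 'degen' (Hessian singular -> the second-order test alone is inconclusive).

Compute the Hessian H = grad^2 f:
  H = [[3, 0], [0, 5]]
Verify stationarity: grad f(x*) = H x* + g = (0, 0).
Eigenvalues of H: 3, 5.
Both eigenvalues > 0, so H is positive definite -> x* is a strict local min.

min


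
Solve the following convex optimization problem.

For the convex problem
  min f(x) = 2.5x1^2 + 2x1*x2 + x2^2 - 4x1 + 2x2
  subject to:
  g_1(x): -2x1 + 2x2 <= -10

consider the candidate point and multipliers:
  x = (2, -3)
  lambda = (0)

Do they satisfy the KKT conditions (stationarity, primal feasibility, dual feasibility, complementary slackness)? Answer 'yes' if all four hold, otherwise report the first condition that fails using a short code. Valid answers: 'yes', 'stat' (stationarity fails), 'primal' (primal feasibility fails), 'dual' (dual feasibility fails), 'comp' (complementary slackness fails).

Gradient of f: grad f(x) = Q x + c = (0, 0)
Constraint values g_i(x) = a_i^T x - b_i:
  g_1((2, -3)) = 0
Stationarity residual: grad f(x) + sum_i lambda_i a_i = (0, 0)
  -> stationarity OK
Primal feasibility (all g_i <= 0): OK
Dual feasibility (all lambda_i >= 0): OK
Complementary slackness (lambda_i * g_i(x) = 0 for all i): OK

Verdict: yes, KKT holds.

yes


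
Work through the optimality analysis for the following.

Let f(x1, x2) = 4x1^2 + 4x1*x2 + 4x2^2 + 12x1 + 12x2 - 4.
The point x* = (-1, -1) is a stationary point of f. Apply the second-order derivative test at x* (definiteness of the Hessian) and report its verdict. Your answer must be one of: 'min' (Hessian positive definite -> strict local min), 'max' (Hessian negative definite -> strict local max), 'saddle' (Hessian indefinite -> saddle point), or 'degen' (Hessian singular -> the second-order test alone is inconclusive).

Compute the Hessian H = grad^2 f:
  H = [[8, 4], [4, 8]]
Verify stationarity: grad f(x*) = H x* + g = (0, 0).
Eigenvalues of H: 4, 12.
Both eigenvalues > 0, so H is positive definite -> x* is a strict local min.

min


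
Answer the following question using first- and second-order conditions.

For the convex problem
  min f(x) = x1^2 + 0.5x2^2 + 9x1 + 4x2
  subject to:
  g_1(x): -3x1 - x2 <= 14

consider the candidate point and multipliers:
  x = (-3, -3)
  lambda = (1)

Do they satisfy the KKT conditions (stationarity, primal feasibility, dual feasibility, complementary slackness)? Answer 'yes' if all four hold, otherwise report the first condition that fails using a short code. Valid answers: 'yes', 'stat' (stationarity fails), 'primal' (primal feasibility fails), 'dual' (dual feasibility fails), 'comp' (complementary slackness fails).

Gradient of f: grad f(x) = Q x + c = (3, 1)
Constraint values g_i(x) = a_i^T x - b_i:
  g_1((-3, -3)) = -2
Stationarity residual: grad f(x) + sum_i lambda_i a_i = (0, 0)
  -> stationarity OK
Primal feasibility (all g_i <= 0): OK
Dual feasibility (all lambda_i >= 0): OK
Complementary slackness (lambda_i * g_i(x) = 0 for all i): FAILS

Verdict: the first failing condition is complementary_slackness -> comp.

comp


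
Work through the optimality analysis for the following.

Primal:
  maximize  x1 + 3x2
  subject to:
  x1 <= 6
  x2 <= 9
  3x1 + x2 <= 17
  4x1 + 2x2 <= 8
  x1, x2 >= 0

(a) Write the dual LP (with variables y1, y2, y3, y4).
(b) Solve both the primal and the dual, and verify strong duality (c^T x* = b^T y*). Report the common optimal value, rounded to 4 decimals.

The standard primal-dual pair for 'max c^T x s.t. A x <= b, x >= 0' is:
  Dual:  min b^T y  s.t.  A^T y >= c,  y >= 0.

So the dual LP is:
  minimize  6y1 + 9y2 + 17y3 + 8y4
  subject to:
    y1 + 3y3 + 4y4 >= 1
    y2 + y3 + 2y4 >= 3
    y1, y2, y3, y4 >= 0

Solving the primal: x* = (0, 4).
  primal value c^T x* = 12.
Solving the dual: y* = (0, 0, 0, 1.5).
  dual value b^T y* = 12.
Strong duality: c^T x* = b^T y*. Confirmed.

12


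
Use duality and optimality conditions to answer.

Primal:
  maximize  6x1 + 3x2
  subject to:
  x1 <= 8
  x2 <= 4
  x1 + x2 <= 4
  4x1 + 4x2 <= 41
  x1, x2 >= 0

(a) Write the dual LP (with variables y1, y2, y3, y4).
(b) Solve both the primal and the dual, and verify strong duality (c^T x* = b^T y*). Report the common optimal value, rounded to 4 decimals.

The standard primal-dual pair for 'max c^T x s.t. A x <= b, x >= 0' is:
  Dual:  min b^T y  s.t.  A^T y >= c,  y >= 0.

So the dual LP is:
  minimize  8y1 + 4y2 + 4y3 + 41y4
  subject to:
    y1 + y3 + 4y4 >= 6
    y2 + y3 + 4y4 >= 3
    y1, y2, y3, y4 >= 0

Solving the primal: x* = (4, 0).
  primal value c^T x* = 24.
Solving the dual: y* = (0, 0, 6, 0).
  dual value b^T y* = 24.
Strong duality: c^T x* = b^T y*. Confirmed.

24


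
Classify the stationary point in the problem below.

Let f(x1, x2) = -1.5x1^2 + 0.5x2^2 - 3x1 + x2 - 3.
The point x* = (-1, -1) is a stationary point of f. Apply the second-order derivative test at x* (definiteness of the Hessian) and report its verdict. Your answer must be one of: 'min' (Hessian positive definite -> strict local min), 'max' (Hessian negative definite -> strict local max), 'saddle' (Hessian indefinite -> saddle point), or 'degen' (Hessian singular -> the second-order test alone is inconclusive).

Compute the Hessian H = grad^2 f:
  H = [[-3, 0], [0, 1]]
Verify stationarity: grad f(x*) = H x* + g = (0, 0).
Eigenvalues of H: -3, 1.
Eigenvalues have mixed signs, so H is indefinite -> x* is a saddle point.

saddle


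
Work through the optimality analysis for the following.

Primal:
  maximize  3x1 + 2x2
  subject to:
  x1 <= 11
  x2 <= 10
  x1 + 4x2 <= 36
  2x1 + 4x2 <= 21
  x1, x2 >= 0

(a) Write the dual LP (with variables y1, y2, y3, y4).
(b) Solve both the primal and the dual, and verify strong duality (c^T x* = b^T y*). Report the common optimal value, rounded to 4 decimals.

The standard primal-dual pair for 'max c^T x s.t. A x <= b, x >= 0' is:
  Dual:  min b^T y  s.t.  A^T y >= c,  y >= 0.

So the dual LP is:
  minimize  11y1 + 10y2 + 36y3 + 21y4
  subject to:
    y1 + y3 + 2y4 >= 3
    y2 + 4y3 + 4y4 >= 2
    y1, y2, y3, y4 >= 0

Solving the primal: x* = (10.5, 0).
  primal value c^T x* = 31.5.
Solving the dual: y* = (0, 0, 0, 1.5).
  dual value b^T y* = 31.5.
Strong duality: c^T x* = b^T y*. Confirmed.

31.5


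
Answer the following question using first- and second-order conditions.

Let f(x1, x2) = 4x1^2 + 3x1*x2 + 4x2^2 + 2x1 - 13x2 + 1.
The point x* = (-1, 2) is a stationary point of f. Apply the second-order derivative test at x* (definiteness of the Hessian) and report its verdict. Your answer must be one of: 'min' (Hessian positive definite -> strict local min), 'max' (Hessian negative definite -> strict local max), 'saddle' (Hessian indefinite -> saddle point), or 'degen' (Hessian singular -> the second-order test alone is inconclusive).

Compute the Hessian H = grad^2 f:
  H = [[8, 3], [3, 8]]
Verify stationarity: grad f(x*) = H x* + g = (0, 0).
Eigenvalues of H: 5, 11.
Both eigenvalues > 0, so H is positive definite -> x* is a strict local min.

min


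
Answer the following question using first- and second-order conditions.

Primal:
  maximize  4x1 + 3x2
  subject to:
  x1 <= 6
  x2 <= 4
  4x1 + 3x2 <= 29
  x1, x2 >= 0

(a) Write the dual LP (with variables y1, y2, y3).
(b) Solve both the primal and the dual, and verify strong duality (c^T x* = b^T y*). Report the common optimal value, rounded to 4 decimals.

The standard primal-dual pair for 'max c^T x s.t. A x <= b, x >= 0' is:
  Dual:  min b^T y  s.t.  A^T y >= c,  y >= 0.

So the dual LP is:
  minimize  6y1 + 4y2 + 29y3
  subject to:
    y1 + 4y3 >= 4
    y2 + 3y3 >= 3
    y1, y2, y3 >= 0

Solving the primal: x* = (4.25, 4).
  primal value c^T x* = 29.
Solving the dual: y* = (0, 0, 1).
  dual value b^T y* = 29.
Strong duality: c^T x* = b^T y*. Confirmed.

29


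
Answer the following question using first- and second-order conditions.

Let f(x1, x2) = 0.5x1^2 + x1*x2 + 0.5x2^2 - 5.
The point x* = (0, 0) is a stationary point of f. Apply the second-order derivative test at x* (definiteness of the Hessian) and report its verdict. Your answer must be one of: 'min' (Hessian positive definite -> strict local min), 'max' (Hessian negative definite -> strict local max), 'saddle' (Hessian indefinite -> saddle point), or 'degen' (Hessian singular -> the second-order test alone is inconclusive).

Compute the Hessian H = grad^2 f:
  H = [[1, 1], [1, 1]]
Verify stationarity: grad f(x*) = H x* + g = (0, 0).
Eigenvalues of H: 0, 2.
H has a zero eigenvalue (singular; positive semidefinite but not definite), so H is neither positive definite, negative definite, nor indefinite. The second-order test alone is inconclusive -> degen.
(Indeed, f is constant along the null direction of H through x*, so x* is not a strict local extremum.)

degen


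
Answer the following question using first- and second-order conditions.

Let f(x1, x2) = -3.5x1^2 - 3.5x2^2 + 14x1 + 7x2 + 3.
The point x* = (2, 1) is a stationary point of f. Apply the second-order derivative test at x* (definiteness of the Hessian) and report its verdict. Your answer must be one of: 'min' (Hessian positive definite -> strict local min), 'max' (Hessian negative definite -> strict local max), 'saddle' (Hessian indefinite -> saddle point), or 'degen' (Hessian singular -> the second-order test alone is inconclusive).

Compute the Hessian H = grad^2 f:
  H = [[-7, 0], [0, -7]]
Verify stationarity: grad f(x*) = H x* + g = (0, 0).
Eigenvalues of H: -7, -7.
Both eigenvalues < 0, so H is negative definite -> x* is a strict local max.

max


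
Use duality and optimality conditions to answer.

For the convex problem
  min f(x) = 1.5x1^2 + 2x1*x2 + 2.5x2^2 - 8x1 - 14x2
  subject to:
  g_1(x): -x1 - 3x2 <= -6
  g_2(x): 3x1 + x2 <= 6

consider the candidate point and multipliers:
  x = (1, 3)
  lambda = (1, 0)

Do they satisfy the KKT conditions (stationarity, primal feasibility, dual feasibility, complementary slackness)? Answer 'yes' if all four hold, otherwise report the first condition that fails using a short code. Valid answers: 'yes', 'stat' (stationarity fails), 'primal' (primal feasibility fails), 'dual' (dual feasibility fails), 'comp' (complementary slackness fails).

Gradient of f: grad f(x) = Q x + c = (1, 3)
Constraint values g_i(x) = a_i^T x - b_i:
  g_1((1, 3)) = -4
  g_2((1, 3)) = 0
Stationarity residual: grad f(x) + sum_i lambda_i a_i = (0, 0)
  -> stationarity OK
Primal feasibility (all g_i <= 0): OK
Dual feasibility (all lambda_i >= 0): OK
Complementary slackness (lambda_i * g_i(x) = 0 for all i): FAILS

Verdict: the first failing condition is complementary_slackness -> comp.

comp


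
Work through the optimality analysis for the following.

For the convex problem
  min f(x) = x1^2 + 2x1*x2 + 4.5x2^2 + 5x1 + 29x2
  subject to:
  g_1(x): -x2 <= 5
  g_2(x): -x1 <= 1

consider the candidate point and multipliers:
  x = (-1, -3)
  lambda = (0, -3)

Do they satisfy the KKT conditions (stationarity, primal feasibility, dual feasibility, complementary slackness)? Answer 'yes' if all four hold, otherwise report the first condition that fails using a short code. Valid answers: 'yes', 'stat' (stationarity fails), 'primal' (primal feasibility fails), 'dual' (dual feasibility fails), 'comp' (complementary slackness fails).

Gradient of f: grad f(x) = Q x + c = (-3, 0)
Constraint values g_i(x) = a_i^T x - b_i:
  g_1((-1, -3)) = -2
  g_2((-1, -3)) = 0
Stationarity residual: grad f(x) + sum_i lambda_i a_i = (0, 0)
  -> stationarity OK
Primal feasibility (all g_i <= 0): OK
Dual feasibility (all lambda_i >= 0): FAILS
Complementary slackness (lambda_i * g_i(x) = 0 for all i): OK

Verdict: the first failing condition is dual_feasibility -> dual.

dual


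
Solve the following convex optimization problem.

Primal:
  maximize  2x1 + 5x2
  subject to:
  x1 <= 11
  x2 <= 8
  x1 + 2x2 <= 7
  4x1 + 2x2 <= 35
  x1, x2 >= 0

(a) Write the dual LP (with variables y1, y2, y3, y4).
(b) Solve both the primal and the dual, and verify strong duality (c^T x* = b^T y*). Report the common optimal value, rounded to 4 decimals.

The standard primal-dual pair for 'max c^T x s.t. A x <= b, x >= 0' is:
  Dual:  min b^T y  s.t.  A^T y >= c,  y >= 0.

So the dual LP is:
  minimize  11y1 + 8y2 + 7y3 + 35y4
  subject to:
    y1 + y3 + 4y4 >= 2
    y2 + 2y3 + 2y4 >= 5
    y1, y2, y3, y4 >= 0

Solving the primal: x* = (0, 3.5).
  primal value c^T x* = 17.5.
Solving the dual: y* = (0, 0, 2.5, 0).
  dual value b^T y* = 17.5.
Strong duality: c^T x* = b^T y*. Confirmed.

17.5


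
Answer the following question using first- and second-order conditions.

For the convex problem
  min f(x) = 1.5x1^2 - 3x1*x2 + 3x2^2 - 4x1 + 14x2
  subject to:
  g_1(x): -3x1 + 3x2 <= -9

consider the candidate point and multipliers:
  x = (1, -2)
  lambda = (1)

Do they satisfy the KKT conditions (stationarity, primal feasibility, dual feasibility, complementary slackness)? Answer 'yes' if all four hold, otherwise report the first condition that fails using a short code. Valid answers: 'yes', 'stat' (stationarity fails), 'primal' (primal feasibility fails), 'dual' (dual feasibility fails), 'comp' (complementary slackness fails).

Gradient of f: grad f(x) = Q x + c = (5, -1)
Constraint values g_i(x) = a_i^T x - b_i:
  g_1((1, -2)) = 0
Stationarity residual: grad f(x) + sum_i lambda_i a_i = (2, 2)
  -> stationarity FAILS
Primal feasibility (all g_i <= 0): OK
Dual feasibility (all lambda_i >= 0): OK
Complementary slackness (lambda_i * g_i(x) = 0 for all i): OK

Verdict: the first failing condition is stationarity -> stat.

stat
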